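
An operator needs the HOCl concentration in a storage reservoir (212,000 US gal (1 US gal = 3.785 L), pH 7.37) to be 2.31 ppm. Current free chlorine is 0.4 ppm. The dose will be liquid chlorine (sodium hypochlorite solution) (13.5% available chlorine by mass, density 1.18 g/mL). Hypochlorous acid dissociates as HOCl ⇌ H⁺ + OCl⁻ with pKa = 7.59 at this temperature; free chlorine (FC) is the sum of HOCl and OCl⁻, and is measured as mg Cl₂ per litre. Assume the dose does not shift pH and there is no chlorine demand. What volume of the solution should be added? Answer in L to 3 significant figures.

16.6 L

Volume: 212,000 US gal × 3.785 L/gal = 802,420 L.
[OCl⁻]/[HOCl] = 10^(pH − pKa) = 10^(7.37 − 7.59) = 0.6026; fraction as HOCl = 1/(1 + 0.6026) = 0.624.
Free chlorine required for 2.31 ppm HOCl: 2.31 / 0.624 = 3.702 ppm.
FC to add: 3.702 − 0.4 = 3.302 mg/L as Cl₂.
Cl₂ equivalent: 3.302 mg/L × 802,420 L = 2650 g.
Product at 13.5% available Cl: 2650 / 0.135 = 19,630 g.
Volume: 19,630 g ÷ 1.18 g/mL = 16,630 mL.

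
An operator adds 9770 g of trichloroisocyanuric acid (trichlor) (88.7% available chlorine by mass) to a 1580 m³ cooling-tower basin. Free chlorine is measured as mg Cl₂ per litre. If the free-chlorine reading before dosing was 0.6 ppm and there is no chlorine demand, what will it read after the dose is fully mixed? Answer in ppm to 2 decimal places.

Volume: 1580 m³ = 1,580,000 L.
Available chlorine delivered: 9770 g × 0.887 = 8666 g as Cl₂.
Concentration rise: 8666 g / 1,580,000 L = 5.485 mg/L = 5.48 ppm.
Final FC: 0.6 + 5.48 = 6.08 ppm.

6.08 ppm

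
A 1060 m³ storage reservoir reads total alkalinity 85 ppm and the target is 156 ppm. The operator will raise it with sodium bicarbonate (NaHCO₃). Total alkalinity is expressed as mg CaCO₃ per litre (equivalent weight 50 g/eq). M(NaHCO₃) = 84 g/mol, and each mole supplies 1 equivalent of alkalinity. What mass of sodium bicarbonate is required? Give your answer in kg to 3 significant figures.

Volume: 1060 m³ = 1,060,000 L.
Alkalinity to add: (156 − 85) = 71 mg/L as CaCO₃ × 1,060,000 L = 75,260 g as CaCO₃.
Equivalents: 75,260 g ÷ 50 g/eq = 1505 eq.
NaHCO₃ supplies 1 eq per mole → 1505 mol.
Mass: 1505 mol × 84 g/mol = 126,400 g.

126 kg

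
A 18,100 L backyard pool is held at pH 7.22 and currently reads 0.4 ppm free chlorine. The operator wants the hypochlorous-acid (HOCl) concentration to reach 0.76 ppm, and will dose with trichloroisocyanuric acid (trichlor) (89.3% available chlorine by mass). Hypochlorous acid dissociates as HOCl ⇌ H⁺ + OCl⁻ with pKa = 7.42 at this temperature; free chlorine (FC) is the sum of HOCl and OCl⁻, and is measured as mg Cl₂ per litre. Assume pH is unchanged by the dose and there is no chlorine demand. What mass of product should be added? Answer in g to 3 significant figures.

[OCl⁻]/[HOCl] = 10^(pH − pKa) = 10^(7.22 − 7.42) = 0.631; fraction as HOCl = 1/(1 + 0.631) = 0.6131.
Free chlorine required for 0.76 ppm HOCl: 0.76 / 0.6131 = 1.24 ppm.
FC to add: 1.24 − 0.4 = 0.8395 mg/L as Cl₂.
Cl₂ equivalent: 0.8395 mg/L × 18,100 L = 15.2 g.
Product at 89.3% available Cl: 15.2 / 0.893 = 17.02 g.

17.0 g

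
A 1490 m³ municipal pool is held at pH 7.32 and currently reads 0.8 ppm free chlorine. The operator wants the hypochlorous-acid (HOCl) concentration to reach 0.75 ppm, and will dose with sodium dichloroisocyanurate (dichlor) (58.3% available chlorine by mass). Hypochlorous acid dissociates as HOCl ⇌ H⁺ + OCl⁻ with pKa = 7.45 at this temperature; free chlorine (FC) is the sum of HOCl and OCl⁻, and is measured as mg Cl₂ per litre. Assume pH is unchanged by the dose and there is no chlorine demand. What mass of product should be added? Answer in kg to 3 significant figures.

Volume: 1490 m³ = 1,490,000 L.
[OCl⁻]/[HOCl] = 10^(pH − pKa) = 10^(7.32 − 7.45) = 0.7413; fraction as HOCl = 1/(1 + 0.7413) = 0.5743.
Free chlorine required for 0.75 ppm HOCl: 0.75 / 0.5743 = 1.306 ppm.
FC to add: 1.306 − 0.8 = 0.506 mg/L as Cl₂.
Cl₂ equivalent: 0.506 mg/L × 1,490,000 L = 753.9 g.
Product at 58.3% available Cl: 753.9 / 0.583 = 1293 g.

1.29 kg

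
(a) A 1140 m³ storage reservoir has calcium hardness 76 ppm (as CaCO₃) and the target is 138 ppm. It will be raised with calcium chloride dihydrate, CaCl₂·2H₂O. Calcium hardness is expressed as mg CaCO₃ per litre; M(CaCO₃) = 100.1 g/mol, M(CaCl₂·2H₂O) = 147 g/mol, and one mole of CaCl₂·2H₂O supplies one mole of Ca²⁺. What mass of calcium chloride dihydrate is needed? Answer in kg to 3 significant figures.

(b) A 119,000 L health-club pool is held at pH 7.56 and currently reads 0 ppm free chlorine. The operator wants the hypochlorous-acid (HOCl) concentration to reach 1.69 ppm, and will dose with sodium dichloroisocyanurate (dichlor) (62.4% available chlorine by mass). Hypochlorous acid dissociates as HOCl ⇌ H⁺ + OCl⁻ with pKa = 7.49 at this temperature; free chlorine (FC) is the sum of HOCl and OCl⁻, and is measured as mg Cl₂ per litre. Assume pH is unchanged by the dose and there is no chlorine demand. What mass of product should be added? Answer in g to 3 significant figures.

(a) Volume: 1140 m³ = 1,140,000 L.
(a) Hardness to add: (138 − 76) = 62 mg/L as CaCO₃ × 1,140,000 L = 70,680 g as CaCO₃.
(a) Moles of Ca²⁺ (1 mol Ca²⁺ ≡ 1 mol CaCO₃): 70,680 / 100.1 g/mol = 706.1 mol.
(a) Mass of CaCl₂·2H₂O: 706.1 × 147 = 103,800 g.

(b) [OCl⁻]/[HOCl] = 10^(pH − pKa) = 10^(7.56 − 7.49) = 1.175; fraction as HOCl = 1/(1 + 1.175) = 0.4598.
(b) Free chlorine required for 1.69 ppm HOCl: 1.69 / 0.4598 = 3.676 ppm.
(b) FC to add: 3.676 − 0 = 3.676 mg/L as Cl₂.
(b) Cl₂ equivalent: 3.676 mg/L × 119,000 L = 437.4 g.
(b) Product at 62.4% available Cl: 437.4 / 0.624 = 701 g.

(a) 104 kg; (b) 701 g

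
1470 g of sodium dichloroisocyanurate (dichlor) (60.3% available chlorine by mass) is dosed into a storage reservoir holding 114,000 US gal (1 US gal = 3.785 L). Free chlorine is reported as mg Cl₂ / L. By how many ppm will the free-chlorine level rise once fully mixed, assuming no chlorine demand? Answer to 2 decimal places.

Volume: 114,000 US gal × 3.785 L/gal = 431,490 L.
Available chlorine delivered: 1470 g × 0.603 = 886.4 g as Cl₂.
Concentration rise: 886.4 g / 431,490 L = 2.054 mg/L = 2.05 ppm.

2.05 ppm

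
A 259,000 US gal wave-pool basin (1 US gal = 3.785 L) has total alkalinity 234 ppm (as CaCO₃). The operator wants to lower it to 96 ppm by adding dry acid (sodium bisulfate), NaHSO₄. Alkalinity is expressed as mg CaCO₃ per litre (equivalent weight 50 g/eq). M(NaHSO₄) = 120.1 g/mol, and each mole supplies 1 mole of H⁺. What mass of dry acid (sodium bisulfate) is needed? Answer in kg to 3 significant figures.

325 kg

Volume: 259,000 US gal × 3.785 L/gal = 980,315 L.
Alkalinity to neutralize: (234 − 96) = 138 mg/L as CaCO₃ × 980,315 L = 135,300 g as CaCO₃.
Equivalents of H⁺ required: 135,300 ÷ 50 g/eq = 2706 eq = 2706 mol NaHSO₄.
Mass of NaHSO₄: 2706 × 120.1 = 325,000 g.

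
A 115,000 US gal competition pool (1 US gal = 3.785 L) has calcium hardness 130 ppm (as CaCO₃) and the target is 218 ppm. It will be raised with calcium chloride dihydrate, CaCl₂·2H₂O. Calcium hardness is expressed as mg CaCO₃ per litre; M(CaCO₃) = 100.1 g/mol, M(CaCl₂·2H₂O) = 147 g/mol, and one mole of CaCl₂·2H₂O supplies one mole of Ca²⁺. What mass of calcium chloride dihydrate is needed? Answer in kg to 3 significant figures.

Volume: 115,000 US gal × 3.785 L/gal = 435,275 L.
Hardness to add: (218 − 130) = 88 mg/L as CaCO₃ × 435,275 L = 38,300 g as CaCO₃.
Moles of Ca²⁺ (1 mol Ca²⁺ ≡ 1 mol CaCO₃): 38,300 / 100.1 g/mol = 382.7 mol.
Mass of CaCl₂·2H₂O: 382.7 × 147 = 56,250 g.

56.3 kg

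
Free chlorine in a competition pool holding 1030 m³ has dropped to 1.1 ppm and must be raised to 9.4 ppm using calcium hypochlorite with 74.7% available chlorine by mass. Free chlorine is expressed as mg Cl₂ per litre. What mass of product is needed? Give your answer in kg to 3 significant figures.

11.4 kg

Volume: 1030 m³ = 1,030,000 L.
Chlorine deficit: 9.4 − 1.1 = 8.3 ppm = 8.3 mg/L as Cl₂.
Cl₂ equivalent needed: 8.3 mg/L × 1,030,000 L = 8,549,000 mg = 8549 g.
Product at 74.7% available chlorine: 8549 / 0.747 = 11,440 g.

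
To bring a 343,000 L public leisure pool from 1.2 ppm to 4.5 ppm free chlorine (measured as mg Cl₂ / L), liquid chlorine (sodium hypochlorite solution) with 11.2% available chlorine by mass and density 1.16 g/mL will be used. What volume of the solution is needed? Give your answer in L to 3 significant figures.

8.71 L

Chlorine deficit: 4.5 − 1.2 = 3.3 ppm = 3.3 mg/L as Cl₂.
Cl₂ equivalent needed: 3.3 mg/L × 343,000 L = 1,132,000 mg = 1132 g.
Product at 11.2% available chlorine: 1132 / 0.112 = 10,110 g.
Volume at density 1.16 g/mL: 10,110 g ÷ 1.16 g/mL = 8712 mL.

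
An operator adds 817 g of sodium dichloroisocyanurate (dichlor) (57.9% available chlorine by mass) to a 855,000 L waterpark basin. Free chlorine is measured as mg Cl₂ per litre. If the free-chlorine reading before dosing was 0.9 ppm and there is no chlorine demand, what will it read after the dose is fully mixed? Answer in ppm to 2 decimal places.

1.45 ppm

Available chlorine delivered: 817 g × 0.579 = 473 g as Cl₂.
Concentration rise: 473 g / 855,000 L = 0.5533 mg/L = 0.55 ppm.
Final FC: 0.9 + 0.55 = 1.45 ppm.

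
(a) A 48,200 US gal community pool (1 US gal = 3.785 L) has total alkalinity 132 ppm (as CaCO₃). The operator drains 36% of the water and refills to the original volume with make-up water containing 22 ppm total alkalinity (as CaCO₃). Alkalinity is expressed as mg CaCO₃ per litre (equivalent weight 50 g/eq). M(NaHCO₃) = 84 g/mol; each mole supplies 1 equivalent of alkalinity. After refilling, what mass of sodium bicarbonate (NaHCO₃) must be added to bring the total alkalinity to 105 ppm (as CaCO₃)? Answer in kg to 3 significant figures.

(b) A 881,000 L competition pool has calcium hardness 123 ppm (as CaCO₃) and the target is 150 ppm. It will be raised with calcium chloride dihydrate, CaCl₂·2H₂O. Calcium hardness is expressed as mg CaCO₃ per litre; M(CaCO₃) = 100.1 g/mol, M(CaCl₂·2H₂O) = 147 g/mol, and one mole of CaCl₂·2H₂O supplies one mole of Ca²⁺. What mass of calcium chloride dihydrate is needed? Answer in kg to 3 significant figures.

(a) 3.86 kg; (b) 34.9 kg

(a) Volume: 48,200 US gal × 3.785 L/gal = 182,437 L.
(a) After draining 36% and refilling: 132 × 0.64 + 22 × 0.36 = 92.4 ppm.
(a) Deficit to target: 105 − 92.4 = 12.6 mg/L.
(a) As CaCO₃: 12.6 mg/L × 182,437 L = 2299 g; ÷ 50 g/eq ÷ 1 = 45.97 mol NaHCO₃.
(a) Mass: 45.97 × 84 = 3862 g.

(b) Hardness to add: (150 − 123) = 27 mg/L as CaCO₃ × 881,000 L = 23,790 g as CaCO₃.
(b) Moles of Ca²⁺ (1 mol Ca²⁺ ≡ 1 mol CaCO₃): 23,790 / 100.1 g/mol = 237.6 mol.
(b) Mass of CaCl₂·2H₂O: 237.6 × 147 = 34,930 g.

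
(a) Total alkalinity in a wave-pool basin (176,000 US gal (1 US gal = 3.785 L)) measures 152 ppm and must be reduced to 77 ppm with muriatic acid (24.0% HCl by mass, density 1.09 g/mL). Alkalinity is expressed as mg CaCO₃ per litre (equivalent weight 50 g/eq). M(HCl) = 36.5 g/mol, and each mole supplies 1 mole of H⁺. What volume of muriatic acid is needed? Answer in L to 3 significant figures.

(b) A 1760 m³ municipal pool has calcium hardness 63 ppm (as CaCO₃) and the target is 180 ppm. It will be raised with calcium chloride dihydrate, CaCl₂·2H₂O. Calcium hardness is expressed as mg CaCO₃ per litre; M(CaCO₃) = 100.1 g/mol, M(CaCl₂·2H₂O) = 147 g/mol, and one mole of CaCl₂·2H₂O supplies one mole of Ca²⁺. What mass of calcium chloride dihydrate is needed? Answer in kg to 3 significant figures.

(a) 139 L; (b) 302 kg

(a) Volume: 176,000 US gal × 3.785 L/gal = 666,160 L.
(a) Alkalinity to neutralize: (152 − 77) = 75 mg/L as CaCO₃ × 666,160 L = 49,960 g as CaCO₃.
(a) Equivalents of H⁺ required: 49,960 ÷ 50 g/eq = 999.2 eq = 999.2 mol HCl.
(a) Mass of HCl: 999.2 × 36.5 = 36,470 g.
(a) Mass of 24.0% solution: 36,470 / 0.24 = 152,000 g.
(a) Volume: 152,000 g ÷ 1.09 g/mL = 139,400 mL.

(b) Volume: 1760 m³ = 1,760,000 L.
(b) Hardness to add: (180 − 63) = 117 mg/L as CaCO₃ × 1,760,000 L = 205,900 g as CaCO₃.
(b) Moles of Ca²⁺ (1 mol Ca²⁺ ≡ 1 mol CaCO₃): 205,900 / 100.1 g/mol = 2057 mol.
(b) Mass of CaCl₂·2H₂O: 2057 × 147 = 302,400 g.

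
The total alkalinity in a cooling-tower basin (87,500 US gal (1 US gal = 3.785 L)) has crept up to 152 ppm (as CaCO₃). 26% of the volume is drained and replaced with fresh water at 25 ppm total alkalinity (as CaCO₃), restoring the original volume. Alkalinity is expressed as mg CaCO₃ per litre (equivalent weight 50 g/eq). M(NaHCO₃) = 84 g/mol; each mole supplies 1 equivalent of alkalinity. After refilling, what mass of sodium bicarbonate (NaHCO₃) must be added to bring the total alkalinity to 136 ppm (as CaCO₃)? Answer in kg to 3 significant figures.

Volume: 87,500 US gal × 3.785 L/gal = 331,188 L.
After draining 26% and refilling: 152 × 0.74 + 25 × 0.26 = 118.98 ppm.
Deficit to target: 136 − 118.98 = 17.02 mg/L.
As CaCO₃: 17.02 mg/L × 331,188 L = 5637 g; ÷ 50 g/eq ÷ 1 = 112.7 mol NaHCO₃.
Mass: 112.7 × 84 = 9470 g.

9.47 kg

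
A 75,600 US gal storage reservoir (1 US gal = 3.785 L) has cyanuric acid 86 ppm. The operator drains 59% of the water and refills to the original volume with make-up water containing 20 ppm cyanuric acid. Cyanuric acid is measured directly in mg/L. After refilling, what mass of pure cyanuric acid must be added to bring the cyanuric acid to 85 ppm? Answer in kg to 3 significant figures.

10.9 kg

Volume: 75,600 US gal × 3.785 L/gal = 286,146 L.
After draining 59% and refilling: 86 × 0.41 + 20 × 0.59 = 47.06 ppm.
Deficit to target: 85 − 47.06 = 37.94 mg/L.
Mass: 37.94 mg/L × 286,146 L = 10,860 g cyanuric acid.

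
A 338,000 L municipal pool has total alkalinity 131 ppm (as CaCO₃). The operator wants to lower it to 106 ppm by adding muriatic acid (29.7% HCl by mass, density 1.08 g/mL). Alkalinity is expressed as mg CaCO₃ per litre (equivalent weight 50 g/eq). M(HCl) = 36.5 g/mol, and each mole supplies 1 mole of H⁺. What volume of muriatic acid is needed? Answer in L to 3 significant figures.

19.2 L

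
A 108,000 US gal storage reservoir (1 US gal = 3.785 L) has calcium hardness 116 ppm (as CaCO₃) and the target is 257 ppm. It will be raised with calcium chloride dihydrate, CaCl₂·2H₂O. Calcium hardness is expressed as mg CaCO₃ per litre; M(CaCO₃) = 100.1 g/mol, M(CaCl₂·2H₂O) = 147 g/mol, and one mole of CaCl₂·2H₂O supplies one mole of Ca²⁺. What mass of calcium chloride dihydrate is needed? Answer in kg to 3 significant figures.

Volume: 108,000 US gal × 3.785 L/gal = 408,780 L.
Hardness to add: (257 − 116) = 141 mg/L as CaCO₃ × 408,780 L = 57,640 g as CaCO₃.
Moles of Ca²⁺ (1 mol Ca²⁺ ≡ 1 mol CaCO₃): 57,640 / 100.1 g/mol = 575.8 mol.
Mass of CaCl₂·2H₂O: 575.8 × 147 = 84,640 g.

84.6 kg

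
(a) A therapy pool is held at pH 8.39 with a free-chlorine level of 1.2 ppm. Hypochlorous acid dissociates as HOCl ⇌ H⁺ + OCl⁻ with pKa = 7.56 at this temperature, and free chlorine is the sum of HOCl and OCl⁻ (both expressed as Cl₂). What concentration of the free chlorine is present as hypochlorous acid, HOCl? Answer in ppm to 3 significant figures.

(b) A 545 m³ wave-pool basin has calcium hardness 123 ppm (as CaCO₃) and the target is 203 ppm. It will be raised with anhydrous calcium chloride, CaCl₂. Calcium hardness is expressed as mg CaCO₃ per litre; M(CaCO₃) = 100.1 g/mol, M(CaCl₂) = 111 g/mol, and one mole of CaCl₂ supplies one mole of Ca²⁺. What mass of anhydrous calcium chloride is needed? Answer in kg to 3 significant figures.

(a) 0.155 ppm; (b) 48.3 kg

(a) [OCl⁻]/[HOCl] = 10^(pH − pKa) = 10^(8.39 − 7.56) = 10^0.83 = 6.761.
(a) Fraction as HOCl = 1 / (1 + 6.761) = 0.1289.
(a) HOCl = 0.1289 × 1.2 ppm = 0.1546 ppm.

(b) Volume: 545 m³ = 545,000 L.
(b) Hardness to add: (203 − 123) = 80 mg/L as CaCO₃ × 545,000 L = 43,600 g as CaCO₃.
(b) Moles of Ca²⁺ (1 mol Ca²⁺ ≡ 1 mol CaCO₃): 43,600 / 100.1 g/mol = 435.6 mol.
(b) Mass of CaCl₂: 435.6 × 111 = 48,350 g.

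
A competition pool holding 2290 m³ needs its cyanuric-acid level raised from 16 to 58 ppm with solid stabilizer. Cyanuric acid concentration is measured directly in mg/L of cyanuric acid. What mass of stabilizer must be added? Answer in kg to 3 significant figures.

Volume: 2290 m³ = 2,290,000 L.
CYA to add: (58 − 16) = 42 mg/L × 2,290,000 L = 96,180 g cyanuric acid.

96.2 kg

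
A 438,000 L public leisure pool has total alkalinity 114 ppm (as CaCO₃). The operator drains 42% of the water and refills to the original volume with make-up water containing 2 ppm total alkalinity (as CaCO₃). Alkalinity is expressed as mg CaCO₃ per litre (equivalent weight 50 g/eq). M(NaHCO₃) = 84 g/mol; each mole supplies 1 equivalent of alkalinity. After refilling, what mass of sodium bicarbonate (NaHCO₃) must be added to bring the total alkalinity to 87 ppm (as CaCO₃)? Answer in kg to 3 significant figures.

14.7 kg

After draining 42% and refilling: 114 × 0.58 + 2 × 0.42 = 66.96 ppm.
Deficit to target: 87 − 66.96 = 20.04 mg/L.
As CaCO₃: 20.04 mg/L × 438,000 L = 8778 g; ÷ 50 g/eq ÷ 1 = 175.6 mol NaHCO₃.
Mass: 175.6 × 84 = 14,750 g.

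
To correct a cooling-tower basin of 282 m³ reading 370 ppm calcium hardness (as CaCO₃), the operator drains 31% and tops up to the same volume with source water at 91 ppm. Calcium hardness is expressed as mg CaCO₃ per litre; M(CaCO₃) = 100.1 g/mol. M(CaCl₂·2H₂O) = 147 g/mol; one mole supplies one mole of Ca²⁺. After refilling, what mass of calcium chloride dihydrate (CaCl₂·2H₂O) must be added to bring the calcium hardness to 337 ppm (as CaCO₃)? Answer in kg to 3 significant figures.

22.2 kg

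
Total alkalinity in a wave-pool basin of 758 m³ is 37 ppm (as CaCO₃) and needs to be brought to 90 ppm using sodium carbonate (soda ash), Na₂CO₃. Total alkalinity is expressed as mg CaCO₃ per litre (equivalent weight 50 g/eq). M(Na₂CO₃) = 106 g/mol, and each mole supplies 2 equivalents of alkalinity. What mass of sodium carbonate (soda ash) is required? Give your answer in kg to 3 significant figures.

Volume: 758 m³ = 758,000 L.
Alkalinity to add: (90 − 37) = 53 mg/L as CaCO₃ × 758,000 L = 40,170 g as CaCO₃.
Equivalents: 40,170 g ÷ 50 g/eq = 803.5 eq.
Each mole of Na₂CO₃ supplies 2 eq, so 803.5 / 2 = 401.7 mol.
Mass: 401.7 mol × 106 g/mol = 42,580 g.

42.6 kg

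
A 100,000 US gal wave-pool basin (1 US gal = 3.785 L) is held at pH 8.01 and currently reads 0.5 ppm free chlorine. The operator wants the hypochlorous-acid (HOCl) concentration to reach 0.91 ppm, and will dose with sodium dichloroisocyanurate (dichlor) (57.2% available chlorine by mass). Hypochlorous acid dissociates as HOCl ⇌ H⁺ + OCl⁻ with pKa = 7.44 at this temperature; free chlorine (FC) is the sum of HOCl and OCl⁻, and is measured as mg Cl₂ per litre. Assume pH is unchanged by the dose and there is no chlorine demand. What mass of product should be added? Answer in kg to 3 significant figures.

Volume: 100,000 US gal × 3.785 L/gal = 378,500 L.
[OCl⁻]/[HOCl] = 10^(pH − pKa) = 10^(8.01 − 7.44) = 3.715; fraction as HOCl = 1/(1 + 3.715) = 0.2121.
Free chlorine required for 0.91 ppm HOCl: 0.91 / 0.2121 = 4.291 ppm.
FC to add: 4.291 − 0.5 = 3.791 mg/L as Cl₂.
Cl₂ equivalent: 3.791 mg/L × 378,500 L = 1435 g.
Product at 57.2% available Cl: 1435 / 0.572 = 2509 g.

2.51 kg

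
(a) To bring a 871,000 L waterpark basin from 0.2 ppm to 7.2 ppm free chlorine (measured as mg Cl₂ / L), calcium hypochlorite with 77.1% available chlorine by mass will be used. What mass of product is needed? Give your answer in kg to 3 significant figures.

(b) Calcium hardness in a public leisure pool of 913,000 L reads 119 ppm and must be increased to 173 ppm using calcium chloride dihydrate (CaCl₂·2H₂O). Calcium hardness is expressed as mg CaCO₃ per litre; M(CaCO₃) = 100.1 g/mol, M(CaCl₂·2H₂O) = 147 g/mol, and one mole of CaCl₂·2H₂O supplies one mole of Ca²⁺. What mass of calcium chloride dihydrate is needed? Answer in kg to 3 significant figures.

(a) 7.91 kg; (b) 72.4 kg

(a) Chlorine deficit: 7.2 − 0.2 = 7 ppm = 7 mg/L as Cl₂.
(a) Cl₂ equivalent needed: 7 mg/L × 871,000 L = 6,097,000 mg = 6097 g.
(a) Product at 77.1% available chlorine: 6097 / 0.771 = 7908 g.

(b) Hardness to add: (173 − 119) = 54 mg/L as CaCO₃ × 913,000 L = 49,300 g as CaCO₃.
(b) Moles of Ca²⁺ (1 mol Ca²⁺ ≡ 1 mol CaCO₃): 49,300 / 100.1 g/mol = 492.5 mol.
(b) Mass of CaCl₂·2H₂O: 492.5 × 147 = 72,400 g.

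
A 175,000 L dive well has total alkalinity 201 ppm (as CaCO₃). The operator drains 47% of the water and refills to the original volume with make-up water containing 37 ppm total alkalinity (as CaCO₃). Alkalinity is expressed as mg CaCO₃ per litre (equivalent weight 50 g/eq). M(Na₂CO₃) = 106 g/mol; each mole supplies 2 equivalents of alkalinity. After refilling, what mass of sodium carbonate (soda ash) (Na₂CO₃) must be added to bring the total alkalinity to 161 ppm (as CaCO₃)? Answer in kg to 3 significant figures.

After draining 47% and refilling: 201 × 0.53 + 37 × 0.47 = 123.92 ppm.
Deficit to target: 161 − 123.92 = 37.08 mg/L.
As CaCO₃: 37.08 mg/L × 175,000 L = 6489 g; ÷ 50 g/eq ÷ 2 = 64.89 mol Na₂CO₃.
Mass: 64.89 × 106 = 6878 g.

6.88 kg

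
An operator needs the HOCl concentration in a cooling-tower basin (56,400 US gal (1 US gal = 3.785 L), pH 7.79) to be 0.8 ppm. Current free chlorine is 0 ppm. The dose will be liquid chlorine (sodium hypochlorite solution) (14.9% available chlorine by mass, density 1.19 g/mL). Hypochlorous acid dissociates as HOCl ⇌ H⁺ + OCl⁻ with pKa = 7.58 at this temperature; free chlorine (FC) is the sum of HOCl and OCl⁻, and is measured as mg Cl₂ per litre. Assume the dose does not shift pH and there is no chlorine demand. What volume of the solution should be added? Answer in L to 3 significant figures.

Volume: 56,400 US gal × 3.785 L/gal = 213,474 L.
[OCl⁻]/[HOCl] = 10^(pH − pKa) = 10^(7.79 − 7.58) = 1.622; fraction as HOCl = 1/(1 + 1.622) = 0.3814.
Free chlorine required for 0.8 ppm HOCl: 0.8 / 0.3814 = 2.097 ppm.
FC to add: 2.097 − 0 = 2.097 mg/L as Cl₂.
Cl₂ equivalent: 2.097 mg/L × 213,474 L = 447.8 g.
Product at 14.9% available Cl: 447.8 / 0.149 = 3005 g.
Volume: 3005 g ÷ 1.19 g/mL = 2525 mL.

2.53 L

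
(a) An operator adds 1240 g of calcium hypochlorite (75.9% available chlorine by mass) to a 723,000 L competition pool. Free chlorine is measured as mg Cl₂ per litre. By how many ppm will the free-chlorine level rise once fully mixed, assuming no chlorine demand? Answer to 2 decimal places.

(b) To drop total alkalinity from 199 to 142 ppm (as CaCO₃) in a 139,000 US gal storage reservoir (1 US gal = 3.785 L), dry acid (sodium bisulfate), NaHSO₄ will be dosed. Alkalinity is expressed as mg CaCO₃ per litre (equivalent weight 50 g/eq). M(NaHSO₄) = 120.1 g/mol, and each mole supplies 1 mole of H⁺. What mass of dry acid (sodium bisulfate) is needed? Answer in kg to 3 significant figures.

(a) 1.30 ppm; (b) 72.0 kg

(a) Available chlorine delivered: 1240 g × 0.759 = 941.2 g as Cl₂.
(a) Concentration rise: 941.2 g / 723,000 L = 1.302 mg/L = 1.30 ppm.

(b) Volume: 139,000 US gal × 3.785 L/gal = 526,115 L.
(b) Alkalinity to neutralize: (199 − 142) = 57 mg/L as CaCO₃ × 526,115 L = 29,990 g as CaCO₃.
(b) Equivalents of H⁺ required: 29,990 ÷ 50 g/eq = 599.8 eq = 599.8 mol NaHSO₄.
(b) Mass of NaHSO₄: 599.8 × 120.1 = 72,030 g.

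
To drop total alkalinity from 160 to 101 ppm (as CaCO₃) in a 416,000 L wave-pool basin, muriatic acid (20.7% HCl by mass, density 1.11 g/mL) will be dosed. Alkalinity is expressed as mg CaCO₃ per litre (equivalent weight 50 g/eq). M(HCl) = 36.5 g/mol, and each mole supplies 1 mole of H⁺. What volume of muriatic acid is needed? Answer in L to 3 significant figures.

Alkalinity to neutralize: (160 − 101) = 59 mg/L as CaCO₃ × 416,000 L = 24,540 g as CaCO₃.
Equivalents of H⁺ required: 24,540 ÷ 50 g/eq = 490.9 eq = 490.9 mol HCl.
Mass of HCl: 490.9 × 36.5 = 17,920 g.
Mass of 20.7% solution: 17,920 / 0.207 = 86,560 g.
Volume: 86,560 g ÷ 1.11 g/mL = 77,980 mL.

78.0 L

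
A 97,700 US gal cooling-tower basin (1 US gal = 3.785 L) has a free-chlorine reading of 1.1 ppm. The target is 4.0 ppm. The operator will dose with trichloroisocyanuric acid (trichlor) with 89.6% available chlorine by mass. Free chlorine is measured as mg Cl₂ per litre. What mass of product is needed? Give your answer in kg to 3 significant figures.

Volume: 97,700 US gal × 3.785 L/gal = 369,794 L.
Chlorine deficit: 4.0 − 1.1 = 2.9 ppm = 2.9 mg/L as Cl₂.
Cl₂ equivalent needed: 2.9 mg/L × 369,794 L = 1,072,000 mg = 1072 g.
Product at 89.6% available chlorine: 1072 / 0.896 = 1197 g.

1.20 kg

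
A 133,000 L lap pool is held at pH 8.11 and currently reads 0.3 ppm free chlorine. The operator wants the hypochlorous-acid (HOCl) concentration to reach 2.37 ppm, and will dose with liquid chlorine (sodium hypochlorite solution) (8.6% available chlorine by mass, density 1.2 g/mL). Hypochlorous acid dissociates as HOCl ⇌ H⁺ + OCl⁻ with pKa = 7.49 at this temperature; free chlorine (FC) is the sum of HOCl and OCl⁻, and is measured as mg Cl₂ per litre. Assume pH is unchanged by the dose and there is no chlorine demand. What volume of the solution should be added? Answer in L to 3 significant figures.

15.4 L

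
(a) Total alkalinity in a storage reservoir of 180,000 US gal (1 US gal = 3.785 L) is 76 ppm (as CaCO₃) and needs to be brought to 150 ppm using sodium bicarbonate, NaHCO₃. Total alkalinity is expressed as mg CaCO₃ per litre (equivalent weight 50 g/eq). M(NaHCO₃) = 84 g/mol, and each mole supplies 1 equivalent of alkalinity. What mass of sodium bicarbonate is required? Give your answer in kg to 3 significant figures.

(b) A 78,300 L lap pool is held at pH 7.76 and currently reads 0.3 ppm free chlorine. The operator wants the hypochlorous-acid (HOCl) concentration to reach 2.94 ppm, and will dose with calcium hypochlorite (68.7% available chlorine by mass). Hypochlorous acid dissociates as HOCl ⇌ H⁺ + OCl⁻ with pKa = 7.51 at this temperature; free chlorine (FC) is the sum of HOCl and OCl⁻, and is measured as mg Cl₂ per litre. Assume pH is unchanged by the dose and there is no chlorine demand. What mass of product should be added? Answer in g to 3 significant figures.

(a) Volume: 180,000 US gal × 3.785 L/gal = 681,300 L.
(a) Alkalinity to add: (150 − 76) = 74 mg/L as CaCO₃ × 681,300 L = 50,420 g as CaCO₃.
(a) Equivalents: 50,420 g ÷ 50 g/eq = 1008 eq.
(a) NaHCO₃ supplies 1 eq per mole → 1008 mol.
(a) Mass: 1008 mol × 84 g/mol = 84,700 g.

(b) [OCl⁻]/[HOCl] = 10^(pH − pKa) = 10^(7.76 − 7.51) = 1.778; fraction as HOCl = 1/(1 + 1.778) = 0.3599.
(b) Free chlorine required for 2.94 ppm HOCl: 2.94 / 0.3599 = 8.168 ppm.
(b) FC to add: 8.168 − 0.3 = 7.868 mg/L as Cl₂.
(b) Cl₂ equivalent: 7.868 mg/L × 78,300 L = 616.1 g.
(b) Product at 68.7% available Cl: 616.1 / 0.687 = 896.8 g.

(a) 84.7 kg; (b) 897 g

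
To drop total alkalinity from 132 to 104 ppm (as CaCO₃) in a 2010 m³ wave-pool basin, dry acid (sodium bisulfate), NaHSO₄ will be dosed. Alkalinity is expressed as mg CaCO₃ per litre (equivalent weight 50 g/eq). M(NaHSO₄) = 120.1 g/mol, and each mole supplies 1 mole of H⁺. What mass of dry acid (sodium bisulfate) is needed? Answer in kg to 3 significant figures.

Volume: 2010 m³ = 2,010,000 L.
Alkalinity to neutralize: (132 − 104) = 28 mg/L as CaCO₃ × 2,010,000 L = 56,280 g as CaCO₃.
Equivalents of H⁺ required: 56,280 ÷ 50 g/eq = 1126 eq = 1126 mol NaHSO₄.
Mass of NaHSO₄: 1126 × 120.1 = 135,200 g.

135 kg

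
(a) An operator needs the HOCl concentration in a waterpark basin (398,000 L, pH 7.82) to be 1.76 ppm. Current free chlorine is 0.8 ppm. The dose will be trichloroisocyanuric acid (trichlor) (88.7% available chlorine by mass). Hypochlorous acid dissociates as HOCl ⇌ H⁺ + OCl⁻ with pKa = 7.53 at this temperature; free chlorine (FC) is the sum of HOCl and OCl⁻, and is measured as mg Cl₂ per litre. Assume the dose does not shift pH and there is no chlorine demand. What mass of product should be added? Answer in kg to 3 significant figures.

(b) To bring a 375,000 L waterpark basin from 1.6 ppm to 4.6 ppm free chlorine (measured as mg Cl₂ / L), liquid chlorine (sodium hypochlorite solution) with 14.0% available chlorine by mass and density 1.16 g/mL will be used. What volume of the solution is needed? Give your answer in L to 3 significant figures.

(a) [OCl⁻]/[HOCl] = 10^(pH − pKa) = 10^(7.82 − 7.53) = 1.95; fraction as HOCl = 1/(1 + 1.95) = 0.339.
(a) Free chlorine required for 1.76 ppm HOCl: 1.76 / 0.339 = 5.192 ppm.
(a) FC to add: 5.192 − 0.8 = 4.392 mg/L as Cl₂.
(a) Cl₂ equivalent: 4.392 mg/L × 398,000 L = 1748 g.
(a) Product at 88.7% available Cl: 1748 / 0.887 = 1971 g.

(b) Chlorine deficit: 4.6 − 1.6 = 3 ppm = 3 mg/L as Cl₂.
(b) Cl₂ equivalent needed: 3 mg/L × 375,000 L = 1,125,000 mg = 1125 g.
(b) Product at 14.0% available chlorine: 1125 / 0.14 = 8036 g.
(b) Volume at density 1.16 g/mL: 8036 g ÷ 1.16 g/mL = 6927 mL.

(a) 1.97 kg; (b) 6.93 L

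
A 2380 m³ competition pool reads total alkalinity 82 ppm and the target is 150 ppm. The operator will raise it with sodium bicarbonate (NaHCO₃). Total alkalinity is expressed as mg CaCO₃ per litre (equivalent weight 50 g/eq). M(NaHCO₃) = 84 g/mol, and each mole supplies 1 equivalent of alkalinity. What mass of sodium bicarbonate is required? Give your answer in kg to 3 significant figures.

Volume: 2380 m³ = 2,380,000 L.
Alkalinity to add: (150 − 82) = 68 mg/L as CaCO₃ × 2,380,000 L = 161,800 g as CaCO₃.
Equivalents: 161,800 g ÷ 50 g/eq = 3237 eq.
NaHCO₃ supplies 1 eq per mole → 3237 mol.
Mass: 3237 mol × 84 g/mol = 271,900 g.

272 kg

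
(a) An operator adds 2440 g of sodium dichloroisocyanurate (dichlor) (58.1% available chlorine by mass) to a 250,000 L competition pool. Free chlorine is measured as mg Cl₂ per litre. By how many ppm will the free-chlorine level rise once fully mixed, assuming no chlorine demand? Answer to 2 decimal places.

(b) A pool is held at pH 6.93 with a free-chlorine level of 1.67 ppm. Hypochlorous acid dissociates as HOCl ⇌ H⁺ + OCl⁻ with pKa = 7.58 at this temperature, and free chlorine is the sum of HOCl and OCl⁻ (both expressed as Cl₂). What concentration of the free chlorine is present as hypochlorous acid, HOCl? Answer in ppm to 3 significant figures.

(a) 5.67 ppm; (b) 1.36 ppm

(a) Available chlorine delivered: 2440 g × 0.581 = 1418 g as Cl₂.
(a) Concentration rise: 1418 g / 250,000 L = 5.671 mg/L = 5.67 ppm.

(b) [OCl⁻]/[HOCl] = 10^(pH − pKa) = 10^(6.93 − 7.58) = 10^-0.65 = 0.2239.
(b) Fraction as HOCl = 1 / (1 + 0.2239) = 0.8171.
(b) HOCl = 0.8171 × 1.67 ppm = 1.365 ppm.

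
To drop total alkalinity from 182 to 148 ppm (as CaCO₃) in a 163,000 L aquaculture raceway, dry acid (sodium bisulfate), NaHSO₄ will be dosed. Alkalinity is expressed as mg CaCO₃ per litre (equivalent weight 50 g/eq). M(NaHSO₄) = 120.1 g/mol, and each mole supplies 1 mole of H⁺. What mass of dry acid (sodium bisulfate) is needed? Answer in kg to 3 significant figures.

Alkalinity to neutralize: (182 − 148) = 34 mg/L as CaCO₃ × 163,000 L = 5542 g as CaCO₃.
Equivalents of H⁺ required: 5542 ÷ 50 g/eq = 110.8 eq = 110.8 mol NaHSO₄.
Mass of NaHSO₄: 110.8 × 120.1 = 13,310 g.

13.3 kg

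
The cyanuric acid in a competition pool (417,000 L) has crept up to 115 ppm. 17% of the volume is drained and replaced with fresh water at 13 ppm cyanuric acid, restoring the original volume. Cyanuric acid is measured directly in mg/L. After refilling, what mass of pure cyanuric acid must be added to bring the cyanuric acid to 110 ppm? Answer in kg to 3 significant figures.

5.15 kg

After draining 17% and refilling: 115 × 0.83 + 13 × 0.17 = 97.66 ppm.
Deficit to target: 110 − 97.66 = 12.34 mg/L.
Mass: 12.34 mg/L × 417,000 L = 5146 g cyanuric acid.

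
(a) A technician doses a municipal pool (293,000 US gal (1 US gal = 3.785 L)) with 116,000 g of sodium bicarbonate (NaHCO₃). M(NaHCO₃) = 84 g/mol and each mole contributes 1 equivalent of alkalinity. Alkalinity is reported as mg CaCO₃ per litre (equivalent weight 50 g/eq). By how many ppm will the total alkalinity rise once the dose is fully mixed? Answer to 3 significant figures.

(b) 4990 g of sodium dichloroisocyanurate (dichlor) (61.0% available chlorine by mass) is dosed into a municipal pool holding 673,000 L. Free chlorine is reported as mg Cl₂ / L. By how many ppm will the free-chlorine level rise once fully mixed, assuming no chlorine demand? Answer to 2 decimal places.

(a) 62.3 ppm; (b) 4.52 ppm

(a) Volume: 293,000 US gal × 3.785 L/gal = 1,109,005 L.
(a) Moles of NaHCO₃: 116,000 g ÷ 84 g/mol = 1381 mol → 1381 eq of alkalinity.
(a) As CaCO₃: 1381 eq × 50 g/eq = 69,050 g.
(a) Rise: 69,050 g / 1,109,005 L × 1000 = 62.26 mg/L.

(b) Available chlorine delivered: 4990 g × 0.61 = 3044 g as Cl₂.
(b) Concentration rise: 3044 g / 673,000 L = 4.523 mg/L = 4.52 ppm.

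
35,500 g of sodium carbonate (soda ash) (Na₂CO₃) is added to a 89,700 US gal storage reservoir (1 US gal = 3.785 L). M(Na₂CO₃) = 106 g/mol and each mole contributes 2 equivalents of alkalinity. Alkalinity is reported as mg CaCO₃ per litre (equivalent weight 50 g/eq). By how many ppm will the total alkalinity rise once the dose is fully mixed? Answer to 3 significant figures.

Volume: 89,700 US gal × 3.785 L/gal = 339,514 L.
Moles of Na₂CO₃: 35,500 g ÷ 106 g/mol = 334.9 mol → 669.8 eq of alkalinity.
As CaCO₃: 669.8 eq × 50 g/eq = 33,490 g.
Rise: 33,490 g / 339,514 L × 1000 = 98.64 mg/L.

98.6 ppm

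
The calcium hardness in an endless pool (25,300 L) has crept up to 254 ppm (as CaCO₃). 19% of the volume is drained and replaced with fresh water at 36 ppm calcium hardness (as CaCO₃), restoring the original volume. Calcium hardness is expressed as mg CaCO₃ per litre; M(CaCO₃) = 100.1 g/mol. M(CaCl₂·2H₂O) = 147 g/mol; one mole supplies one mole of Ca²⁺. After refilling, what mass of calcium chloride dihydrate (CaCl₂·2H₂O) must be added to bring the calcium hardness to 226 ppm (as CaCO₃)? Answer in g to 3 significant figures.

After draining 19% and refilling: 254 × 0.81 + 36 × 0.19 = 212.58 ppm.
Deficit to target: 226 − 212.58 = 13.42 mg/L.
As CaCO₃: 13.42 mg/L × 25,300 L = 339.5 g; ÷ 100.1 = 3.392 mol Ca²⁺.
Mass: 3.392 × 147 = 498.6 g.

499 g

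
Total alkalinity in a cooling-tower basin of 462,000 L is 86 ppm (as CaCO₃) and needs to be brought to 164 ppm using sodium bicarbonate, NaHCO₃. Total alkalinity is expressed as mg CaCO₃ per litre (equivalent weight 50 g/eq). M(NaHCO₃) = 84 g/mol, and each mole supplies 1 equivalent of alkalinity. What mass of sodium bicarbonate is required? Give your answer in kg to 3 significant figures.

60.5 kg

Alkalinity to add: (164 − 86) = 78 mg/L as CaCO₃ × 462,000 L = 36,040 g as CaCO₃.
Equivalents: 36,040 g ÷ 50 g/eq = 720.7 eq.
NaHCO₃ supplies 1 eq per mole → 720.7 mol.
Mass: 720.7 mol × 84 g/mol = 60,540 g.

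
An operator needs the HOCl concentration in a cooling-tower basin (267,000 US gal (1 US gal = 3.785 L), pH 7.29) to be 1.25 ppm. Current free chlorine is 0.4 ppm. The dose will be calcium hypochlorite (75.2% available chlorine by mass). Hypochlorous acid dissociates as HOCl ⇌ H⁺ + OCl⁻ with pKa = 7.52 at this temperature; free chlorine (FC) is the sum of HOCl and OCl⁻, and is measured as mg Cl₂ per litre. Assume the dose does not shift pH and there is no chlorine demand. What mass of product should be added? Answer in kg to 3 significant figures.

2.13 kg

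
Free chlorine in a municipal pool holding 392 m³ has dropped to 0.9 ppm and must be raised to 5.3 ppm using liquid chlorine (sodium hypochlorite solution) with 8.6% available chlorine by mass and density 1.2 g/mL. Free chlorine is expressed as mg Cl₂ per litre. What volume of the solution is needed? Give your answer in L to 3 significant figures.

Volume: 392 m³ = 392,000 L.
Chlorine deficit: 5.3 − 0.9 = 4.4 ppm = 4.4 mg/L as Cl₂.
Cl₂ equivalent needed: 4.4 mg/L × 392,000 L = 1,725,000 mg = 1725 g.
Product at 8.6% available chlorine: 1725 / 0.086 = 20,060 g.
Volume at density 1.2 g/mL: 20,060 g ÷ 1.2 g/mL = 16,710 mL.

16.7 L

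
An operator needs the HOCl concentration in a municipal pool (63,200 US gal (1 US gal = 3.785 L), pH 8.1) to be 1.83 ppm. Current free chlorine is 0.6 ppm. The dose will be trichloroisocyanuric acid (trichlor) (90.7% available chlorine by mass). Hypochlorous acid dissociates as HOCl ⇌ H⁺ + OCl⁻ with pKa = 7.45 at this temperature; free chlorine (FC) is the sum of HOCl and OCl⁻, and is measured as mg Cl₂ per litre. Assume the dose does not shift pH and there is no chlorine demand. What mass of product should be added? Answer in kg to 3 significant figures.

2.48 kg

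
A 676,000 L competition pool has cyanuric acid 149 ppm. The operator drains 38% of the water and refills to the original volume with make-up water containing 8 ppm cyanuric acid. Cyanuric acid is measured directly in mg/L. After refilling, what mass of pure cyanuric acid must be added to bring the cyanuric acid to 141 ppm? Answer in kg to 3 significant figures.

After draining 38% and refilling: 149 × 0.62 + 8 × 0.38 = 95.42 ppm.
Deficit to target: 141 − 95.42 = 45.58 mg/L.
Mass: 45.58 mg/L × 676,000 L = 30,810 g cyanuric acid.

30.8 kg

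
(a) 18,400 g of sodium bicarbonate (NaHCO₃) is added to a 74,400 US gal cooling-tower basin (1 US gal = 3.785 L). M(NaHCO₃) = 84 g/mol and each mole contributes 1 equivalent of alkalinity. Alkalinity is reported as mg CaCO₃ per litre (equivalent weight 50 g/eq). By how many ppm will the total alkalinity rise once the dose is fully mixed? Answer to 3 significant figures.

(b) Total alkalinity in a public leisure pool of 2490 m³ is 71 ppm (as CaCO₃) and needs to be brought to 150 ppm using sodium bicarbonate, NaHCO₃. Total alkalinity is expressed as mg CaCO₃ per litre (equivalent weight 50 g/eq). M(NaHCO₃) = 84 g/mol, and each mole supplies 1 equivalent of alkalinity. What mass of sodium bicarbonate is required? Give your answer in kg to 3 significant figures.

(a) 38.9 ppm; (b) 330 kg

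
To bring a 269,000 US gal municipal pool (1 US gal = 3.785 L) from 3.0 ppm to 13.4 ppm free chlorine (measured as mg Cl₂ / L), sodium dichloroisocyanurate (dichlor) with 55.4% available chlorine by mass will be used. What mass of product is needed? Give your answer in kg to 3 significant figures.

Volume: 269,000 US gal × 3.785 L/gal = 1,018,165 L.
Chlorine deficit: 13.4 − 3.0 = 10.4 ppm = 10.4 mg/L as Cl₂.
Cl₂ equivalent needed: 10.4 mg/L × 1,018,165 L = 10,590,000 mg = 10,590 g.
Product at 55.4% available chlorine: 10,590 / 0.554 = 19,110 g.

19.1 kg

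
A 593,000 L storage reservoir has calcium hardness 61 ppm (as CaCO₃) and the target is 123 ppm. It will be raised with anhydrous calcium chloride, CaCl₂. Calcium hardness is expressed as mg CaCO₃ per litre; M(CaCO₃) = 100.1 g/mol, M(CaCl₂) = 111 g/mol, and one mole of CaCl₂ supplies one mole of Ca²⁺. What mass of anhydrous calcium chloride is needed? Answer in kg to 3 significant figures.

Hardness to add: (123 − 61) = 62 mg/L as CaCO₃ × 593,000 L = 36,770 g as CaCO₃.
Moles of Ca²⁺ (1 mol Ca²⁺ ≡ 1 mol CaCO₃): 36,770 / 100.1 g/mol = 367.3 mol.
Mass of CaCl₂: 367.3 × 111 = 40,770 g.

40.8 kg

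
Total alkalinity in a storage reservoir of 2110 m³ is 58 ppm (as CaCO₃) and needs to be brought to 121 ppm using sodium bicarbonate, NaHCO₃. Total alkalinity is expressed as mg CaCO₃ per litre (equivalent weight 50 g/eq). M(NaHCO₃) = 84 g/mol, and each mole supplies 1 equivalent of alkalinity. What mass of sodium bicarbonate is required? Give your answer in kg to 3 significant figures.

Volume: 2110 m³ = 2,110,000 L.
Alkalinity to add: (121 − 58) = 63 mg/L as CaCO₃ × 2,110,000 L = 132,900 g as CaCO₃.
Equivalents: 132,900 g ÷ 50 g/eq = 2659 eq.
NaHCO₃ supplies 1 eq per mole → 2659 mol.
Mass: 2659 mol × 84 g/mol = 223,300 g.

223 kg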